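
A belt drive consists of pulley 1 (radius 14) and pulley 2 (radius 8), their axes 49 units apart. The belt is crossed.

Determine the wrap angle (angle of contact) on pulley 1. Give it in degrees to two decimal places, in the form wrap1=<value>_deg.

wrap1=233.36_deg

crossed belt: β = asin((r1+r2)/C) = asin(22/49) = 26.6782°
wrap1 = wrap2 = π + 2β = 233.3565°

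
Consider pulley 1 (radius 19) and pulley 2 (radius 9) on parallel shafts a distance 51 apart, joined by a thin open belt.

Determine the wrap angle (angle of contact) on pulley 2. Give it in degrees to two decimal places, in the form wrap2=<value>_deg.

open belt: β = asin((r2−r1)/C) = asin(-10/51) = -11.3077°
wrap1 = π − 2β = 202.6155°
wrap2 = π + 2β = 157.3845°

wrap2=157.38_deg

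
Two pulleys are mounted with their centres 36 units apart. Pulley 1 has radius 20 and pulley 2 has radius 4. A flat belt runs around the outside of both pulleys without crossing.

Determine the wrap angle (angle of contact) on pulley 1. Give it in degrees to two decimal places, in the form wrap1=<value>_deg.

open belt: β = asin((r2−r1)/C) = asin(-16/36) = -26.3878°
wrap1 = π − 2β = 232.7756°
wrap2 = π + 2β = 127.2244°

wrap1=232.78_deg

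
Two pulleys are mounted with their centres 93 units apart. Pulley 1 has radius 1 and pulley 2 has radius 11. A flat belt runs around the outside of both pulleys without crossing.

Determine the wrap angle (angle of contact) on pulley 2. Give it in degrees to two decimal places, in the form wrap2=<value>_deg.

wrap2=192.35_deg

open belt: β = asin((r2−r1)/C) = asin(10/93) = 6.1728°
wrap1 = π − 2β = 167.6545°
wrap2 = π + 2β = 192.3455°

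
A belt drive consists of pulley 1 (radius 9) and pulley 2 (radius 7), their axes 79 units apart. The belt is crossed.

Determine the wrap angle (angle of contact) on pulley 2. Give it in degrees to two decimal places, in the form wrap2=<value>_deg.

wrap2=203.37_deg

crossed belt: β = asin((r1+r2)/C) = asin(16/79) = 11.6850°
wrap1 = wrap2 = π + 2β = 203.3701°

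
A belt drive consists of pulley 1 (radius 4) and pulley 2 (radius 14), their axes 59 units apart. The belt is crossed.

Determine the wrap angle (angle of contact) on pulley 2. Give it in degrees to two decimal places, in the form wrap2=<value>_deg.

crossed belt: β = asin((r1+r2)/C) = asin(18/59) = 17.7633°
wrap1 = wrap2 = π + 2β = 215.5265°

wrap2=215.53_deg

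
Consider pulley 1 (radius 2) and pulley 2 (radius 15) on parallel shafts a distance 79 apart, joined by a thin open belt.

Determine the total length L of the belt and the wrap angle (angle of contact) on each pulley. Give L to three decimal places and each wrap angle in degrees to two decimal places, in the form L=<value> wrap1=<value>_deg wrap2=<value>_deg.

open belt: β = asin((r2−r1)/C) = asin(13/79) = 9.4715°
wrap1 = π − 2β = 161.0570°
wrap2 = π + 2β = 198.9430°
tangent length = C·cosβ = 77.9230
L = r1·wrap1 + r2·wrap2 + 2·C·cosβ = 2·2.8110 + 15·3.4722 + 2·77.9230 = 213.5512

L=213.551 wrap1=161.06_deg wrap2=198.94_deg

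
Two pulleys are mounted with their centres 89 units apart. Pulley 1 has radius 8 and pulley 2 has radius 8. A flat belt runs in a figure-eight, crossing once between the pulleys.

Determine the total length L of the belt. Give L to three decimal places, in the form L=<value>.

crossed belt: β = asin((r1+r2)/C) = asin(16/89) = 10.3567°
wrap1 = wrap2 = π + 2β = 200.7133°
tangent length = C·cosβ = 87.5500
L = (r1+r2)·wrap + 2·C·cosβ = 16·3.5031 + 2·87.5500 = 231.1497

L=231.150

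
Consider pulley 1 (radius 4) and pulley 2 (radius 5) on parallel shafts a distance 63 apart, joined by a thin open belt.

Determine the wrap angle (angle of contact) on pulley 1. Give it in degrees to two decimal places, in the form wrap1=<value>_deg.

wrap1=178.18_deg

open belt: β = asin((r2−r1)/C) = asin(1/63) = 0.9095°
wrap1 = π − 2β = 178.1810°
wrap2 = π + 2β = 181.8190°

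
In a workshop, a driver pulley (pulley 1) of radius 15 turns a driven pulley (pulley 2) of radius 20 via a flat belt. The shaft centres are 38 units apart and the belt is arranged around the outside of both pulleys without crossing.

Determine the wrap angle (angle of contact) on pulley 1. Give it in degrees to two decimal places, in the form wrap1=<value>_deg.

open belt: β = asin((r2−r1)/C) = asin(5/38) = 7.5608°
wrap1 = π − 2β = 164.8783°
wrap2 = π + 2β = 195.1217°

wrap1=164.88_deg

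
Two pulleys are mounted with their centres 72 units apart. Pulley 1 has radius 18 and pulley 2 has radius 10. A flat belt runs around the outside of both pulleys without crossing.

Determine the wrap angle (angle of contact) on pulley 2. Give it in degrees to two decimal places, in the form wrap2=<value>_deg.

wrap2=167.24_deg

open belt: β = asin((r2−r1)/C) = asin(-8/72) = -6.3794°
wrap1 = π − 2β = 192.7587°
wrap2 = π + 2β = 167.2413°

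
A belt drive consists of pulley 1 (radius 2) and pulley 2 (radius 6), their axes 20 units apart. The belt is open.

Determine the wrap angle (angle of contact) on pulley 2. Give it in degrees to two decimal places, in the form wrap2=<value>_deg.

wrap2=203.07_deg

open belt: β = asin((r2−r1)/C) = asin(4/20) = 11.5370°
wrap1 = π − 2β = 156.9261°
wrap2 = π + 2β = 203.0739°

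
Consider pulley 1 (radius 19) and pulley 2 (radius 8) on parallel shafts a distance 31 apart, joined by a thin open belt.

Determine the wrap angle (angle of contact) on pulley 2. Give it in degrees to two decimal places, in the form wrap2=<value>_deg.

wrap2=138.43_deg

open belt: β = asin((r2−r1)/C) = asin(-11/31) = -20.7836°
wrap1 = π − 2β = 221.5671°
wrap2 = π + 2β = 138.4329°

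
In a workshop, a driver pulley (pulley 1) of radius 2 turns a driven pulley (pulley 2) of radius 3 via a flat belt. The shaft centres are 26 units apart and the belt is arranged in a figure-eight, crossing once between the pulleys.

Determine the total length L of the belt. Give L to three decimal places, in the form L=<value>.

crossed belt: β = asin((r1+r2)/C) = asin(5/26) = 11.0875°
wrap1 = wrap2 = π + 2β = 202.1750°
tangent length = C·cosβ = 25.5147
L = (r1+r2)·wrap + 2·C·cosβ = 5·3.5286 + 2·25.5147 = 68.6725

L=68.672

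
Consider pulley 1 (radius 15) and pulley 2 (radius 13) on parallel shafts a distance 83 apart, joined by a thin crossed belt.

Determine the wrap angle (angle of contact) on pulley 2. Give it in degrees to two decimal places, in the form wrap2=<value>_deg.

wrap2=219.43_deg

crossed belt: β = asin((r1+r2)/C) = asin(28/83) = 19.7155°
wrap1 = wrap2 = π + 2β = 219.4309°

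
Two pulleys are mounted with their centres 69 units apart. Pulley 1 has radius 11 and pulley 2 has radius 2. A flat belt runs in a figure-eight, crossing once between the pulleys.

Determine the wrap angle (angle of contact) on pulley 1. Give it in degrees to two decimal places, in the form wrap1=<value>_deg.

crossed belt: β = asin((r1+r2)/C) = asin(13/69) = 10.8598°
wrap1 = wrap2 = π + 2β = 201.7195°

wrap1=201.72_deg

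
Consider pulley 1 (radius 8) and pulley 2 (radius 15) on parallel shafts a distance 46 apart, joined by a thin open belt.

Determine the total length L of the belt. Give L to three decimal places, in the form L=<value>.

L=165.324

open belt: β = asin((r2−r1)/C) = asin(7/46) = 8.7529°
wrap1 = π − 2β = 162.4941°
wrap2 = π + 2β = 197.5059°
tangent length = C·cosβ = 45.4643
L = r1·wrap1 + r2·wrap2 + 2·C·cosβ = 8·2.8361 + 15·3.4471 + 2·45.4643 = 165.3239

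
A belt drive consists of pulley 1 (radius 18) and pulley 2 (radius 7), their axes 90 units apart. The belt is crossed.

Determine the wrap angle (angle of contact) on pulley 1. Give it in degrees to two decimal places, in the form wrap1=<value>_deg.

crossed belt: β = asin((r1+r2)/C) = asin(25/90) = 16.1276°
wrap1 = wrap2 = π + 2β = 212.2552°

wrap1=212.26_deg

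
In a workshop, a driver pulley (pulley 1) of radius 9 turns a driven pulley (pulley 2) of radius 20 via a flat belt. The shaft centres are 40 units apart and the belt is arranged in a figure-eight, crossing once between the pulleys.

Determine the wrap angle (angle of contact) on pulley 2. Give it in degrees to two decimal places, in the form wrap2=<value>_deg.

crossed belt: β = asin((r1+r2)/C) = asin(29/40) = 46.4688°
wrap1 = wrap2 = π + 2β = 272.9377°

wrap2=272.94_deg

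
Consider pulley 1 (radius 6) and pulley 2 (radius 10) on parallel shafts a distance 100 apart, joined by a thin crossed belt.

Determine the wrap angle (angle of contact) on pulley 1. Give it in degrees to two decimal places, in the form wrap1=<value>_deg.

wrap1=198.41_deg

crossed belt: β = asin((r1+r2)/C) = asin(16/100) = 9.2069°
wrap1 = wrap2 = π + 2β = 198.4138°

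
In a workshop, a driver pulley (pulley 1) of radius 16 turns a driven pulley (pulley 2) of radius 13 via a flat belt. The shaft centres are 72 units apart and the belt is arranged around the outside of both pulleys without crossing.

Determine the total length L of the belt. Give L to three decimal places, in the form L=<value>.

L=235.231

open belt: β = asin((r2−r1)/C) = asin(-3/72) = -2.3880°
wrap1 = π − 2β = 184.7760°
wrap2 = π + 2β = 175.2240°
tangent length = C·cosβ = 71.9375
L = r1·wrap1 + r2·wrap2 + 2·C·cosβ = 16·3.2250 + 13·3.0582 + 2·71.9375 = 235.2312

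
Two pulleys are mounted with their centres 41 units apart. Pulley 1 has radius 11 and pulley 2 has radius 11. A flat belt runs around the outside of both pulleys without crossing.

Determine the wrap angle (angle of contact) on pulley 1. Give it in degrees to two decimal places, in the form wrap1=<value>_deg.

wrap1=180.00_deg

open belt: β = asin((r2−r1)/C) = asin(0/41) = 0.0000°
wrap1 = π − 2β = 180.0000°
wrap2 = π + 2β = 180.0000°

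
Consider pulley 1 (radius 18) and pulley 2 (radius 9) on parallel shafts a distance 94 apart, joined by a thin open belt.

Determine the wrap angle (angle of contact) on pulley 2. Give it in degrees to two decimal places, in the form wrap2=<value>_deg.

open belt: β = asin((r2−r1)/C) = asin(-9/94) = -5.4942°
wrap1 = π − 2β = 190.9884°
wrap2 = π + 2β = 169.0116°

wrap2=169.01_deg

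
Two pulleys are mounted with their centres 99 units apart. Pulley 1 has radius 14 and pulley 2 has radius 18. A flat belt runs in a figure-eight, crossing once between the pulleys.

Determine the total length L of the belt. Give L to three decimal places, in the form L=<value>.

L=308.967

crossed belt: β = asin((r1+r2)/C) = asin(32/99) = 18.8585°
wrap1 = wrap2 = π + 2β = 217.7170°
tangent length = C·cosβ = 93.6856
L = (r1+r2)·wrap + 2·C·cosβ = 32·3.7999 + 2·93.6856 = 308.9674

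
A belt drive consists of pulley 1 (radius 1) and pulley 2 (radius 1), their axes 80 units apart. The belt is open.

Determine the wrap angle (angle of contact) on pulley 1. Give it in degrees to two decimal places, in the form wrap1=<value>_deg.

open belt: β = asin((r2−r1)/C) = asin(0/80) = 0.0000°
wrap1 = π − 2β = 180.0000°
wrap2 = π + 2β = 180.0000°

wrap1=180.00_deg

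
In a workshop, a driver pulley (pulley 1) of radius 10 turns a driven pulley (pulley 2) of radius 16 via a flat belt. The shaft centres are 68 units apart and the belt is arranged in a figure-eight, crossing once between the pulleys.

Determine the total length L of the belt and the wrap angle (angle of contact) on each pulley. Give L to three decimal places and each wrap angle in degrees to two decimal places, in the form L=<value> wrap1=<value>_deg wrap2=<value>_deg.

L=227.749 wrap1=224.96_deg wrap2=224.96_deg

crossed belt: β = asin((r1+r2)/C) = asin(26/68) = 22.4795°
wrap1 = wrap2 = π + 2β = 224.9590°
tangent length = C·cosβ = 62.8331
L = (r1+r2)·wrap + 2·C·cosβ = 26·3.9263 + 2·62.8331 = 227.7494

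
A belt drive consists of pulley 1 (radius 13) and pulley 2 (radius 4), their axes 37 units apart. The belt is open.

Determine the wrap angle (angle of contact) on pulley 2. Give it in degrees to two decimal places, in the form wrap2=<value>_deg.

open belt: β = asin((r2−r1)/C) = asin(-9/37) = -14.0780°
wrap1 = π − 2β = 208.1561°
wrap2 = π + 2β = 151.8439°

wrap2=151.84_deg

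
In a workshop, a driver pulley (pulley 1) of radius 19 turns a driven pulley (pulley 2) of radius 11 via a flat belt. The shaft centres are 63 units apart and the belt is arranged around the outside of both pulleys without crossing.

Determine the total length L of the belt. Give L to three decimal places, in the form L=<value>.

L=221.265

open belt: β = asin((r2−r1)/C) = asin(-8/63) = -7.2954°
wrap1 = π − 2β = 194.5907°
wrap2 = π + 2β = 165.4093°
tangent length = C·cosβ = 62.4900
L = r1·wrap1 + r2·wrap2 + 2·C·cosβ = 19·3.3962 + 11·2.8869 + 2·62.4900 = 221.2650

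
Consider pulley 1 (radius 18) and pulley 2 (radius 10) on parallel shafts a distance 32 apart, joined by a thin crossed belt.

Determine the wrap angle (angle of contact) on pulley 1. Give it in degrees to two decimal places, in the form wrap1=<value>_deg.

wrap1=302.09_deg

crossed belt: β = asin((r1+r2)/C) = asin(28/32) = 61.0450°
wrap1 = wrap2 = π + 2β = 302.0900°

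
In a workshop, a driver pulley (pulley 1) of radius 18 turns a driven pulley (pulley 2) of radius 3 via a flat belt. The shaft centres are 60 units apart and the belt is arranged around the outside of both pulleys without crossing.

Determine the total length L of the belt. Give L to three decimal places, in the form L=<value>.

L=189.743

open belt: β = asin((r2−r1)/C) = asin(-15/60) = -14.4775°
wrap1 = π − 2β = 208.9550°
wrap2 = π + 2β = 151.0450°
tangent length = C·cosβ = 58.0948
L = r1·wrap1 + r2·wrap2 + 2·C·cosβ = 18·3.6470 + 3·2.6362 + 2·58.0948 = 189.7434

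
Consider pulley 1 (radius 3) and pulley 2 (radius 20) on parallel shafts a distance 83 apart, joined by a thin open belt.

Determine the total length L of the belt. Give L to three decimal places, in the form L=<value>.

open belt: β = asin((r2−r1)/C) = asin(17/83) = 11.8189°
wrap1 = π − 2β = 156.3622°
wrap2 = π + 2β = 203.6378°
tangent length = C·cosβ = 81.2404
L = r1·wrap1 + r2·wrap2 + 2·C·cosβ = 3·2.7290 + 20·3.5542 + 2·81.2404 = 241.7509

L=241.751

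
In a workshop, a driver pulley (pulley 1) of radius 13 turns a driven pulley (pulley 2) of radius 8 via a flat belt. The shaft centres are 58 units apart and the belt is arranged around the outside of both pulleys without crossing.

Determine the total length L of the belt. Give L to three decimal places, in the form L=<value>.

L=182.405

open belt: β = asin((r2−r1)/C) = asin(-5/58) = -4.9454°
wrap1 = π − 2β = 189.8909°
wrap2 = π + 2β = 170.1091°
tangent length = C·cosβ = 57.7841
L = r1·wrap1 + r2·wrap2 + 2·C·cosβ = 13·3.3142 + 8·2.9690 + 2·57.7841 = 182.4047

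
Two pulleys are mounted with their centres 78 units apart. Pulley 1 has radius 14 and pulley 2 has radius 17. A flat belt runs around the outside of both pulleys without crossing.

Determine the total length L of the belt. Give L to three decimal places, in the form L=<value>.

L=253.505

open belt: β = asin((r2−r1)/C) = asin(3/78) = 2.2042°
wrap1 = π − 2β = 175.5915°
wrap2 = π + 2β = 184.4085°
tangent length = C·cosβ = 77.9423
L = r1·wrap1 + r2·wrap2 + 2·C·cosβ = 14·3.0647 + 17·3.2185 + 2·77.9423 = 253.5048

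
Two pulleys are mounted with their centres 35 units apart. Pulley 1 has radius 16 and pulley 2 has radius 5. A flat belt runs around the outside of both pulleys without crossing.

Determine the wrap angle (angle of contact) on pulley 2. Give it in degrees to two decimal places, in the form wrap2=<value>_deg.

open belt: β = asin((r2−r1)/C) = asin(-11/35) = -18.3177°
wrap1 = π − 2β = 216.6354°
wrap2 = π + 2β = 143.3646°

wrap2=143.36_deg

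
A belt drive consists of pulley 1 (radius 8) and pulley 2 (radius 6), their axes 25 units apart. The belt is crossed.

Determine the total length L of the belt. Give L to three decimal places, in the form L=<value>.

L=102.050

crossed belt: β = asin((r1+r2)/C) = asin(14/25) = 34.0558°
wrap1 = wrap2 = π + 2β = 248.1116°
tangent length = C·cosβ = 20.7123
L = (r1+r2)·wrap + 2·C·cosβ = 14·4.3304 + 2·20.7123 = 102.0497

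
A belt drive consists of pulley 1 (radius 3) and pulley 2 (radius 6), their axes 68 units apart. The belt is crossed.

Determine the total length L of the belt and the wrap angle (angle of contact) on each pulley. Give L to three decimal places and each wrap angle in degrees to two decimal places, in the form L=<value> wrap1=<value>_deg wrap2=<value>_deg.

L=165.467 wrap1=195.21_deg wrap2=195.21_deg

crossed belt: β = asin((r1+r2)/C) = asin(9/68) = 7.6056°
wrap1 = wrap2 = π + 2β = 195.2112°
tangent length = C·cosβ = 67.4018
L = (r1+r2)·wrap + 2·C·cosβ = 9·3.4071 + 2·67.4018 = 165.4673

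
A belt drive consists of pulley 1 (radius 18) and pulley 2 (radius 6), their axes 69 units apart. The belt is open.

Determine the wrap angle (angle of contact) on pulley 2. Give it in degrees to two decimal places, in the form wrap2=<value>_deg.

open belt: β = asin((r2−r1)/C) = asin(-12/69) = -10.0154°
wrap1 = π − 2β = 200.0308°
wrap2 = π + 2β = 159.9692°

wrap2=159.97_deg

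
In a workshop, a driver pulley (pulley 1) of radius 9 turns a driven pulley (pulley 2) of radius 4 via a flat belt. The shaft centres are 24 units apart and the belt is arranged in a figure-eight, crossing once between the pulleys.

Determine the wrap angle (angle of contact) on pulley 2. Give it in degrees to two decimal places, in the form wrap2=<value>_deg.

crossed belt: β = asin((r1+r2)/C) = asin(13/24) = 32.7972°
wrap1 = wrap2 = π + 2β = 245.5943°

wrap2=245.59_deg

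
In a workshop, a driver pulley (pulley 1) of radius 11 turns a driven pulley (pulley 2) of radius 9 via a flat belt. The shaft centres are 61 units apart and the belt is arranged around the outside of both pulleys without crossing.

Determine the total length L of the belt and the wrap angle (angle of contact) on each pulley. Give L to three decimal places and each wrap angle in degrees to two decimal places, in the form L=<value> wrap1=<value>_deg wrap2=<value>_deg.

L=184.897 wrap1=183.76_deg wrap2=176.24_deg

open belt: β = asin((r2−r1)/C) = asin(-2/61) = -1.8789°
wrap1 = π − 2β = 183.7578°
wrap2 = π + 2β = 176.2422°
tangent length = C·cosβ = 60.9672
L = r1·wrap1 + r2·wrap2 + 2·C·cosβ = 11·3.2072 + 9·3.0760 + 2·60.9672 = 184.8974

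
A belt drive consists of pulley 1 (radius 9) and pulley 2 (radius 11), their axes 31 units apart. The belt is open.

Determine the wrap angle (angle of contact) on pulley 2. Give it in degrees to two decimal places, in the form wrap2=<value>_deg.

open belt: β = asin((r2−r1)/C) = asin(2/31) = 3.6991°
wrap1 = π − 2β = 172.6019°
wrap2 = π + 2β = 187.3981°

wrap2=187.40_deg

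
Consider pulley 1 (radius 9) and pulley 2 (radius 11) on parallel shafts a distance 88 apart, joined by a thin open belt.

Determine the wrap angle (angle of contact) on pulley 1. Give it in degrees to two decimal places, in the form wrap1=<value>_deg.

open belt: β = asin((r2−r1)/C) = asin(2/88) = 1.3023°
wrap1 = π − 2β = 177.3954°
wrap2 = π + 2β = 182.6046°

wrap1=177.40_deg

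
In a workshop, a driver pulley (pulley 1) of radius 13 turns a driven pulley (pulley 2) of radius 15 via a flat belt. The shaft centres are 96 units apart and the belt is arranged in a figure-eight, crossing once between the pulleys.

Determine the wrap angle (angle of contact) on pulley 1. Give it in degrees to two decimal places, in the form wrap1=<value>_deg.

wrap1=213.92_deg

crossed belt: β = asin((r1+r2)/C) = asin(28/96) = 16.9578°
wrap1 = wrap2 = π + 2β = 213.9155°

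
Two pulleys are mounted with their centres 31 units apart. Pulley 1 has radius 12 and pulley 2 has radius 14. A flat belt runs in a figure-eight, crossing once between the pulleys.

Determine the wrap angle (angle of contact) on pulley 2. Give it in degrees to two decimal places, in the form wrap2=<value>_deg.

wrap2=294.01_deg

crossed belt: β = asin((r1+r2)/C) = asin(26/31) = 57.0041°
wrap1 = wrap2 = π + 2β = 294.0082°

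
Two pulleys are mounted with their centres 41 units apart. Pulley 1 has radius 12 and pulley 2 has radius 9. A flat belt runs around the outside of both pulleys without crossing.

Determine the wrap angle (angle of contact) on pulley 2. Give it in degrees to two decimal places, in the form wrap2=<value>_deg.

wrap2=171.61_deg

open belt: β = asin((r2−r1)/C) = asin(-3/41) = -4.1961°
wrap1 = π − 2β = 188.3922°
wrap2 = π + 2β = 171.6078°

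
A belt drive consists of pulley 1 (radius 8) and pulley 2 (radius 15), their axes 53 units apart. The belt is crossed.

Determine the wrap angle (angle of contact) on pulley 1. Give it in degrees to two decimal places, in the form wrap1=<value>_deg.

crossed belt: β = asin((r1+r2)/C) = asin(23/53) = 25.7193°
wrap1 = wrap2 = π + 2β = 231.4386°

wrap1=231.44_deg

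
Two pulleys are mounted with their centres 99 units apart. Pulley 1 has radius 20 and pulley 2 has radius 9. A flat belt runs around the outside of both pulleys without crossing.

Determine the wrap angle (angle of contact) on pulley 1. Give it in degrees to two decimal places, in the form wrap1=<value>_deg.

open belt: β = asin((r2−r1)/C) = asin(-11/99) = -6.3794°
wrap1 = π − 2β = 192.7587°
wrap2 = π + 2β = 167.2413°

wrap1=192.76_deg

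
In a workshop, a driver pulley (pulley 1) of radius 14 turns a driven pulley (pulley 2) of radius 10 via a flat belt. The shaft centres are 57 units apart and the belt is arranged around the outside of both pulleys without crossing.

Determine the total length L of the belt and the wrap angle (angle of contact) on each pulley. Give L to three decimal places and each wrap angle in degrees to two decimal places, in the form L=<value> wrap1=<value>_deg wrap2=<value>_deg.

L=189.679 wrap1=188.05_deg wrap2=171.95_deg

open belt: β = asin((r2−r1)/C) = asin(-4/57) = -4.0241°
wrap1 = π − 2β = 188.0481°
wrap2 = π + 2β = 171.9519°
tangent length = C·cosβ = 56.8595
L = r1·wrap1 + r2·wrap2 + 2·C·cosβ = 14·3.2821 + 10·3.0011 + 2·56.8595 = 189.6790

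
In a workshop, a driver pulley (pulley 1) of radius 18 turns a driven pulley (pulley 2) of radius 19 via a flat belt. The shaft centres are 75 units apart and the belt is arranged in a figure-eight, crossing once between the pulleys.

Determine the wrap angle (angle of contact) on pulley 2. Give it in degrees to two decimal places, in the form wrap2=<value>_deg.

wrap2=239.12_deg

crossed belt: β = asin((r1+r2)/C) = asin(37/75) = 29.5599°
wrap1 = wrap2 = π + 2β = 239.1198°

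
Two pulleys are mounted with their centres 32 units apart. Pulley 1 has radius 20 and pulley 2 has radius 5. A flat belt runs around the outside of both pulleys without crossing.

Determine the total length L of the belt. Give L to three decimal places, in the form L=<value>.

open belt: β = asin((r2−r1)/C) = asin(-15/32) = -27.9532°
wrap1 = π − 2β = 235.9064°
wrap2 = π + 2β = 124.0936°
tangent length = C·cosβ = 28.2666
L = r1·wrap1 + r2·wrap2 + 2·C·cosβ = 20·4.1173 + 5·2.1658 + 2·28.2666 = 149.7092

L=149.709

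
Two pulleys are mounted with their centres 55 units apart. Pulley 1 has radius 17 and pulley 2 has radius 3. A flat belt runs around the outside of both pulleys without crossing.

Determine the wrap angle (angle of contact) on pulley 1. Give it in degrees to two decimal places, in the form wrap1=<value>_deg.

open belt: β = asin((r2−r1)/C) = asin(-14/55) = -14.7467°
wrap1 = π − 2β = 209.4933°
wrap2 = π + 2β = 150.5067°

wrap1=209.49_deg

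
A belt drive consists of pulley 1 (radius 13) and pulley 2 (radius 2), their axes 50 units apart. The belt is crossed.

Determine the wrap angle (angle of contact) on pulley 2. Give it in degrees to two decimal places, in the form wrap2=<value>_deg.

wrap2=214.92_deg

crossed belt: β = asin((r1+r2)/C) = asin(15/50) = 17.4576°
wrap1 = wrap2 = π + 2β = 214.9152°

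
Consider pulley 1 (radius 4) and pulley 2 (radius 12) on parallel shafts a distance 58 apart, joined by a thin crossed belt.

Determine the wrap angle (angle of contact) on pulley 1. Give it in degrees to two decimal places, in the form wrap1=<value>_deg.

wrap1=212.03_deg

crossed belt: β = asin((r1+r2)/C) = asin(16/58) = 16.0134°
wrap1 = wrap2 = π + 2β = 212.0268°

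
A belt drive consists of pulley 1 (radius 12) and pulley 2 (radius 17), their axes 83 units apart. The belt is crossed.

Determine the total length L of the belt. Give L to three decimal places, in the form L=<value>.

crossed belt: β = asin((r1+r2)/C) = asin(29/83) = 20.4505°
wrap1 = wrap2 = π + 2β = 220.9009°
tangent length = C·cosβ = 77.7689
L = (r1+r2)·wrap + 2·C·cosβ = 29·3.8554 + 2·77.7689 = 267.3458

L=267.346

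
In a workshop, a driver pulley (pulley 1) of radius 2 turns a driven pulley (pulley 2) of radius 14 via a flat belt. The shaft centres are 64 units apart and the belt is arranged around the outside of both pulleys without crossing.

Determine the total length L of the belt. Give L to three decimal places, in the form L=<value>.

L=180.522

open belt: β = asin((r2−r1)/C) = asin(12/64) = 10.8069°
wrap1 = π − 2β = 158.3862°
wrap2 = π + 2β = 201.6138°
tangent length = C·cosβ = 62.8649
L = r1·wrap1 + r2·wrap2 + 2·C·cosβ = 2·2.7644 + 14·3.5188 + 2·62.8649 = 180.5221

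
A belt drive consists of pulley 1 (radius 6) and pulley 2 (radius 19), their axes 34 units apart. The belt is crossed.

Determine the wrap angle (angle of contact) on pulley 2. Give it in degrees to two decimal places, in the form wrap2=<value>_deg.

crossed belt: β = asin((r1+r2)/C) = asin(25/34) = 47.3321°
wrap1 = wrap2 = π + 2β = 274.6641°

wrap2=274.66_deg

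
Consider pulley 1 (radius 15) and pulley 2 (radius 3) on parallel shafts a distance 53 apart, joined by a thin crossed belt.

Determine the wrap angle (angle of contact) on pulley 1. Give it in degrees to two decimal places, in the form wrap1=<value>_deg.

crossed belt: β = asin((r1+r2)/C) = asin(18/53) = 19.8539°
wrap1 = wrap2 = π + 2β = 219.7078°

wrap1=219.71_deg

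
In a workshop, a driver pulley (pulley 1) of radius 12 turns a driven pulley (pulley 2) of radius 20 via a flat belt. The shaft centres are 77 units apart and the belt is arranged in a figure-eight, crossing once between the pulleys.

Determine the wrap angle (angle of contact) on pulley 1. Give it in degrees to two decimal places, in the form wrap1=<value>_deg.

wrap1=229.11_deg

crossed belt: β = asin((r1+r2)/C) = asin(32/77) = 24.5561°
wrap1 = wrap2 = π + 2β = 229.1123°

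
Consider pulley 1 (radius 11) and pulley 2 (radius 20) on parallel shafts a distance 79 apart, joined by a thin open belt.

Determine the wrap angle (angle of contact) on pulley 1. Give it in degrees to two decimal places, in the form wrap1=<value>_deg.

open belt: β = asin((r2−r1)/C) = asin(9/79) = 6.5416°
wrap1 = π − 2β = 166.9169°
wrap2 = π + 2β = 193.0831°

wrap1=166.92_deg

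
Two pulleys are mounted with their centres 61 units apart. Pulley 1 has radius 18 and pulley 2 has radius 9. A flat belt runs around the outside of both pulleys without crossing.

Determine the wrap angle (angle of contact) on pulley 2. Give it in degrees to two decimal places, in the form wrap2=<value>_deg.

open belt: β = asin((r2−r1)/C) = asin(-9/61) = -8.4844°
wrap1 = π − 2β = 196.9689°
wrap2 = π + 2β = 163.0311°

wrap2=163.03_deg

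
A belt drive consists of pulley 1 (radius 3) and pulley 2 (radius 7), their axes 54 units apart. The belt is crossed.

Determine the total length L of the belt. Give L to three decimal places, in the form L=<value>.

L=141.273

crossed belt: β = asin((r1+r2)/C) = asin(10/54) = 10.6719°
wrap1 = wrap2 = π + 2β = 201.3439°
tangent length = C·cosβ = 53.0660
L = (r1+r2)·wrap + 2·C·cosβ = 10·3.5141 + 2·53.0660 = 141.2731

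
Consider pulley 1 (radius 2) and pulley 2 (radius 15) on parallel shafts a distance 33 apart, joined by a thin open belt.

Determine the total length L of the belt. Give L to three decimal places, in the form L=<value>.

open belt: β = asin((r2−r1)/C) = asin(13/33) = 23.1998°
wrap1 = π − 2β = 133.6003°
wrap2 = π + 2β = 226.3997°
tangent length = C·cosβ = 30.3315
L = r1·wrap1 + r2·wrap2 + 2·C·cosβ = 2·2.3318 + 15·3.9514 + 2·30.3315 = 124.5978

L=124.598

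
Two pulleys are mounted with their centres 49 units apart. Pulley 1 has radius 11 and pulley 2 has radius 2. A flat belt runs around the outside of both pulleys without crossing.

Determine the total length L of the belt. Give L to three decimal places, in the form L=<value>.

L=140.498

open belt: β = asin((r2−r1)/C) = asin(-9/49) = -10.5838°
wrap1 = π − 2β = 201.1676°
wrap2 = π + 2β = 158.8324°
tangent length = C·cosβ = 48.1664
L = r1·wrap1 + r2·wrap2 + 2·C·cosβ = 11·3.5110 + 2·2.7721 + 2·48.1664 = 140.4985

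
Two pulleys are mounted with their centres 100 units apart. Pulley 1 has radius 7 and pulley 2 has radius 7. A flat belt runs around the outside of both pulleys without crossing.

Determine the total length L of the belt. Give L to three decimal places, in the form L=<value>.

L=243.982

open belt: β = asin((r2−r1)/C) = asin(0/100) = 0.0000°
wrap1 = π − 2β = 180.0000°
wrap2 = π + 2β = 180.0000°
tangent length = C·cosβ = 100.0000
L = r1·wrap1 + r2·wrap2 + 2·C·cosβ = 7·3.1416 + 7·3.1416 + 2·100.0000 = 243.9823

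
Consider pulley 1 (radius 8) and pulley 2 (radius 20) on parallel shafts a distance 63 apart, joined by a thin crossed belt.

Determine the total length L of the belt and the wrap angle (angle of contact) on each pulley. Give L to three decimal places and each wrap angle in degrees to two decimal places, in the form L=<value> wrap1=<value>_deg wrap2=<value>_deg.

L=226.627 wrap1=232.78_deg wrap2=232.78_deg

crossed belt: β = asin((r1+r2)/C) = asin(28/63) = 26.3878°
wrap1 = wrap2 = π + 2β = 232.7756°
tangent length = C·cosβ = 56.4358
L = (r1+r2)·wrap + 2·C·cosβ = 28·4.0627 + 2·56.4358 = 226.6272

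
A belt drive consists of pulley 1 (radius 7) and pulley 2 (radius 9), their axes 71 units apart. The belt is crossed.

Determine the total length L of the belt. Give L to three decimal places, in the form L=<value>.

L=195.887

crossed belt: β = asin((r1+r2)/C) = asin(16/71) = 13.0236°
wrap1 = wrap2 = π + 2β = 206.0472°
tangent length = C·cosβ = 69.1737
L = (r1+r2)·wrap + 2·C·cosβ = 16·3.5962 + 2·69.1737 = 195.8866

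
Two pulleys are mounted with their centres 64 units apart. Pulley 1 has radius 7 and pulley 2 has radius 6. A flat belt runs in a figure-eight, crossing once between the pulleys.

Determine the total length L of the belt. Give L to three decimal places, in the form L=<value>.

crossed belt: β = asin((r1+r2)/C) = asin(13/64) = 11.7198°
wrap1 = wrap2 = π + 2β = 203.4395°
tangent length = C·cosβ = 62.6658
L = (r1+r2)·wrap + 2·C·cosβ = 13·3.5507 + 2·62.6658 = 171.4905

L=171.491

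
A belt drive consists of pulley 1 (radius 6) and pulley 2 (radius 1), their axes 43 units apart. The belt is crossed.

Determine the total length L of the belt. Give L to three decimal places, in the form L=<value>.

crossed belt: β = asin((r1+r2)/C) = asin(7/43) = 9.3689°
wrap1 = wrap2 = π + 2β = 198.7378°
tangent length = C·cosβ = 42.4264
L = (r1+r2)·wrap + 2·C·cosβ = 7·3.4686 + 2·42.4264 = 109.1332

L=109.133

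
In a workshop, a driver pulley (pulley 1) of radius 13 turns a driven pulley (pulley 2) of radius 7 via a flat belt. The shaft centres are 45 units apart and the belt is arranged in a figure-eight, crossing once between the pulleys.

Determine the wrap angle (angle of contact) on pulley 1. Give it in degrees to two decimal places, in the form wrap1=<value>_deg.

crossed belt: β = asin((r1+r2)/C) = asin(20/45) = 26.3878°
wrap1 = wrap2 = π + 2β = 232.7756°

wrap1=232.78_deg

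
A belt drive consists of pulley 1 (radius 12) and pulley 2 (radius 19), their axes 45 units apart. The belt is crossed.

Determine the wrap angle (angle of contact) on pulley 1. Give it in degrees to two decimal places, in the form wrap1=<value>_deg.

wrap1=267.08_deg

crossed belt: β = asin((r1+r2)/C) = asin(31/45) = 43.5422°
wrap1 = wrap2 = π + 2β = 267.0844°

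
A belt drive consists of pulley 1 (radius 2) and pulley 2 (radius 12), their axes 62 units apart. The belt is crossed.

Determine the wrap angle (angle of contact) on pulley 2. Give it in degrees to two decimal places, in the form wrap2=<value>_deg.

crossed belt: β = asin((r1+r2)/C) = asin(14/62) = 13.0503°
wrap1 = wrap2 = π + 2β = 206.1006°

wrap2=206.10_deg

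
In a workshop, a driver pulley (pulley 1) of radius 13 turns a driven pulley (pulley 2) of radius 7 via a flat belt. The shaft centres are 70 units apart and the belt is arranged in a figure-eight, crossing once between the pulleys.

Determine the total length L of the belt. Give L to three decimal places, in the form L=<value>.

crossed belt: β = asin((r1+r2)/C) = asin(20/70) = 16.6015°
wrap1 = wrap2 = π + 2β = 213.2031°
tangent length = C·cosβ = 67.0820
L = (r1+r2)·wrap + 2·C·cosβ = 20·3.7211 + 2·67.0820 = 208.5860

L=208.586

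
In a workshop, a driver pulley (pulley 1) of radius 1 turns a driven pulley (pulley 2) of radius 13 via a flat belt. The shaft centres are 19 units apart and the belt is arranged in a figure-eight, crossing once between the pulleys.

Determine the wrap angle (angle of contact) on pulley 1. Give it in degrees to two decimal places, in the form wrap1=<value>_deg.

crossed belt: β = asin((r1+r2)/C) = asin(14/19) = 47.4631°
wrap1 = wrap2 = π + 2β = 274.9262°

wrap1=274.93_deg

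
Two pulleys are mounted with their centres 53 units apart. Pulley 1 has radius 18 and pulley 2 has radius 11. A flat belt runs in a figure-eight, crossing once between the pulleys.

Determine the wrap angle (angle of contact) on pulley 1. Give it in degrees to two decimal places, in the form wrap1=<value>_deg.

wrap1=246.35_deg

crossed belt: β = asin((r1+r2)/C) = asin(29/53) = 33.1731°
wrap1 = wrap2 = π + 2β = 246.3461°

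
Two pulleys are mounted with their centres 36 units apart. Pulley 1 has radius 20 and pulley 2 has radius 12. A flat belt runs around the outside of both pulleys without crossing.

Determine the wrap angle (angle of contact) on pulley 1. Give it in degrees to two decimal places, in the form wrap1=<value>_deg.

wrap1=205.68_deg

open belt: β = asin((r2−r1)/C) = asin(-8/36) = -12.8396°
wrap1 = π − 2β = 205.6792°
wrap2 = π + 2β = 154.3208°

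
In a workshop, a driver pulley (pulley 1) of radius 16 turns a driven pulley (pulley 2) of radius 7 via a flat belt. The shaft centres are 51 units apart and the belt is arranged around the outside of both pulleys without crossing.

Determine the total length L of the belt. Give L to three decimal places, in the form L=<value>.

open belt: β = asin((r2−r1)/C) = asin(-9/51) = -10.1642°
wrap1 = π − 2β = 200.3285°
wrap2 = π + 2β = 159.6715°
tangent length = C·cosβ = 50.1996
L = r1·wrap1 + r2·wrap2 + 2·C·cosβ = 16·3.4964 + 7·2.7868 + 2·50.1996 = 175.8490

L=175.849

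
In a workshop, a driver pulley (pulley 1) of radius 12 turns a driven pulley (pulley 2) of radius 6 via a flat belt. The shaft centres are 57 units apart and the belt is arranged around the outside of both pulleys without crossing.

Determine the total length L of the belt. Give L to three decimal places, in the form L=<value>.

open belt: β = asin((r2−r1)/C) = asin(-6/57) = -6.0423°
wrap1 = π − 2β = 192.0847°
wrap2 = π + 2β = 167.9153°
tangent length = C·cosβ = 56.6833
L = r1·wrap1 + r2·wrap2 + 2·C·cosβ = 12·3.3525 + 6·2.9307 + 2·56.6833 = 171.1808

L=171.181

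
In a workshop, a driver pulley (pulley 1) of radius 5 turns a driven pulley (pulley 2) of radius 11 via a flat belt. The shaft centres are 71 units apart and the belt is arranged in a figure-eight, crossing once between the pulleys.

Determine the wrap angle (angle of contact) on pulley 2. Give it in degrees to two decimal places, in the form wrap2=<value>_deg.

wrap2=206.05_deg

crossed belt: β = asin((r1+r2)/C) = asin(16/71) = 13.0236°
wrap1 = wrap2 = π + 2β = 206.0472°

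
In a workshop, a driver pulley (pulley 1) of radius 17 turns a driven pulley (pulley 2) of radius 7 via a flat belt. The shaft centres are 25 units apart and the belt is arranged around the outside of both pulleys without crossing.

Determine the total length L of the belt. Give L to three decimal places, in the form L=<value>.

open belt: β = asin((r2−r1)/C) = asin(-10/25) = -23.5782°
wrap1 = π − 2β = 227.1564°
wrap2 = π + 2β = 132.8436°
tangent length = C·cosβ = 22.9129
L = r1·wrap1 + r2·wrap2 + 2·C·cosβ = 17·3.9646 + 7·2.3186 + 2·22.9129 = 129.4543

L=129.454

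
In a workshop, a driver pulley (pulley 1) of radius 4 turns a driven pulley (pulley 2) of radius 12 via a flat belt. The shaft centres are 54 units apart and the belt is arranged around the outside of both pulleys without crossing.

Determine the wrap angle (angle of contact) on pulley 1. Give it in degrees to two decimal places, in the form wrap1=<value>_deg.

open belt: β = asin((r2−r1)/C) = asin(8/54) = 8.5196°
wrap1 = π − 2β = 162.9608°
wrap2 = π + 2β = 197.0392°

wrap1=162.96_deg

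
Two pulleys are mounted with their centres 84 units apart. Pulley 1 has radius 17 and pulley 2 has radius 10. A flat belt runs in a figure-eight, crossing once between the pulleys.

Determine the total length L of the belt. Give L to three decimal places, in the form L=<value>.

L=261.579

crossed belt: β = asin((r1+r2)/C) = asin(27/84) = 18.7493°
wrap1 = wrap2 = π + 2β = 217.4987°
tangent length = C·cosβ = 79.5424
L = (r1+r2)·wrap + 2·C·cosβ = 27·3.7961 + 2·79.5424 = 261.5787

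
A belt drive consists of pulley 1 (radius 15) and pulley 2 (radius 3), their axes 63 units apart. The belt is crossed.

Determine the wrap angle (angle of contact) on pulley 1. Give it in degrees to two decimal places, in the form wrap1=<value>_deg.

crossed belt: β = asin((r1+r2)/C) = asin(18/63) = 16.6015°
wrap1 = wrap2 = π + 2β = 213.2031°

wrap1=213.20_deg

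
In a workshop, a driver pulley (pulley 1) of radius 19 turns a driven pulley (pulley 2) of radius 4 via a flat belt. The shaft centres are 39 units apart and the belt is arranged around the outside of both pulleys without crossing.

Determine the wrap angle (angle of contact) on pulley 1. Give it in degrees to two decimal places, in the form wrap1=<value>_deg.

wrap1=225.24_deg

open belt: β = asin((r2−r1)/C) = asin(-15/39) = -22.6199°
wrap1 = π − 2β = 225.2397°
wrap2 = π + 2β = 134.7603°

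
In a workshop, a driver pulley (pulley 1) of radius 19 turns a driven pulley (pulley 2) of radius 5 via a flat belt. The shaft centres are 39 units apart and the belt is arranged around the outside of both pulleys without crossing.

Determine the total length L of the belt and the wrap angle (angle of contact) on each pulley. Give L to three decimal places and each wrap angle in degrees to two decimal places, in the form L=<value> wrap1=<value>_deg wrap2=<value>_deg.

L=158.480 wrap1=222.07_deg wrap2=137.93_deg

open belt: β = asin((r2−r1)/C) = asin(-14/39) = -21.0372°
wrap1 = π − 2β = 222.0744°
wrap2 = π + 2β = 137.9256°
tangent length = C·cosβ = 36.4005
L = r1·wrap1 + r2·wrap2 + 2·C·cosβ = 19·3.8759 + 5·2.4073 + 2·36.4005 = 158.4800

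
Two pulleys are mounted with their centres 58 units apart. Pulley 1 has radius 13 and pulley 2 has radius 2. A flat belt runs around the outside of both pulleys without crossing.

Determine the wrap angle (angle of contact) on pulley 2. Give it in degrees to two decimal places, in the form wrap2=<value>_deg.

open belt: β = asin((r2−r1)/C) = asin(-11/58) = -10.9327°
wrap1 = π − 2β = 201.8653°
wrap2 = π + 2β = 158.1347°

wrap2=158.13_deg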